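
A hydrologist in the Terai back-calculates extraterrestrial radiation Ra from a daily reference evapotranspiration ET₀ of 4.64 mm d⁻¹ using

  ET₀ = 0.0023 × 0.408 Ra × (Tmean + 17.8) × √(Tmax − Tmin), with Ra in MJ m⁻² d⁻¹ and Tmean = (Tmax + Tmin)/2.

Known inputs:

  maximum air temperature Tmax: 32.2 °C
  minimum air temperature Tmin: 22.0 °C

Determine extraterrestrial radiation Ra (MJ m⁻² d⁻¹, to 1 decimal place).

Tmean = (32.2+22.0)/2 = 27.10 °C; ΔT = 10.2
Ra = ET₀ / [0.0023 × 0.408 × (Tmean+17.8) × √ΔT]
   = 4.64 / (0.0023 × 0.408 × 44.90 × 3.1937) = 34.482 MJ m⁻² d⁻¹

34.5 MJ m⁻² d⁻¹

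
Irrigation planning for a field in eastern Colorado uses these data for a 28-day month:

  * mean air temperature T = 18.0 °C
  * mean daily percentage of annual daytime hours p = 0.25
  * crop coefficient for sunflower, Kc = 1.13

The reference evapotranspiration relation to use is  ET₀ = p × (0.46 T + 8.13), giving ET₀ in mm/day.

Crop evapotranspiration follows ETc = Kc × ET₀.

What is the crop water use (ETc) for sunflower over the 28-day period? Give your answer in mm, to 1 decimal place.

129.8 mm

ET₀ = 0.25 × (0.46 × 18.0 + 8.13) = 0.25 × 16.410 = 4.1025 mm/d
ETc = Kc × ET₀ = 1.13 × 4.1025 = 4.6358 mm/d
Over 28 days: 4.6358 × 28 = 129.802 mm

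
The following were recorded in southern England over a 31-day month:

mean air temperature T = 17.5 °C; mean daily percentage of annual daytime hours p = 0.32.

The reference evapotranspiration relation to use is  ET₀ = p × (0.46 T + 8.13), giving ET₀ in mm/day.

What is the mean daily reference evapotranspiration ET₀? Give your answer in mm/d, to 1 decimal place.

5.2 mm/d

ET₀ = 0.32 × (0.46 × 17.5 + 8.13) = 0.32 × 16.180 = 5.1776 mm/d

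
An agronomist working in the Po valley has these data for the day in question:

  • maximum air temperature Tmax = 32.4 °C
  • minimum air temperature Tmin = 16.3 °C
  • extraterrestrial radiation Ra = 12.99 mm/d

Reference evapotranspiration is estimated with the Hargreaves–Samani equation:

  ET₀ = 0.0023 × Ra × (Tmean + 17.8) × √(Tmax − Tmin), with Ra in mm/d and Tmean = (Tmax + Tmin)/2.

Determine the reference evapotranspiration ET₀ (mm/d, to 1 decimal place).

5.1 mm/d

Tmean = (32.4 + 16.3)/2 = 24.35 °C
ET₀ = 0.0023 × 12.99 × (24.35 + 17.8) × √16.1 = 0.0023 × 12.99 × 42.15 × 4.0125 = 5.0530 mm/d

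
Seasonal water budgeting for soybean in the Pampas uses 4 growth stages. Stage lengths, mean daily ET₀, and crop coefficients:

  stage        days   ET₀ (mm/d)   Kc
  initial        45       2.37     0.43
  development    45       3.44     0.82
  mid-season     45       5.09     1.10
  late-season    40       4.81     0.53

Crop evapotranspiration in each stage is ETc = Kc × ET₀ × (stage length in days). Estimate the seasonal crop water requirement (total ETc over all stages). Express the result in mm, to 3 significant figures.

initial: 0.43 × 2.37 × 45 = 45.86 mm
development: 0.82 × 3.44 × 45 = 126.94 mm
mid-season: 1.10 × 5.09 × 45 = 251.96 mm
late-season: 0.53 × 4.81 × 40 = 101.97 mm
Seasonal total = 526.73 mm

527 mm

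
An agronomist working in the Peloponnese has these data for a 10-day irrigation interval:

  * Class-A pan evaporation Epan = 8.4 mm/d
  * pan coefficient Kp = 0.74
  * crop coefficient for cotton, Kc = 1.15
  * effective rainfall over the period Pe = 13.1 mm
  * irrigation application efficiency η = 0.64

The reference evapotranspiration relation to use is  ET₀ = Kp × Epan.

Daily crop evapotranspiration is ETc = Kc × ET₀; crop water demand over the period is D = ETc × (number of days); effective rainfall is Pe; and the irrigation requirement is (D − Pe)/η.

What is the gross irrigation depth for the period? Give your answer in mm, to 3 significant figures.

ET₀ = 0.74 × 8.4 = 6.2160 mm/d
ETc = Kc × ET₀ = 1.15 × 6.2160 = 7.1484 mm/d
Crop demand D = ETc × 10 d = 7.1484 × 10 = 71.484 mm
D − Pe = 71.484 − 13.1 = 58.384 mm
Gross irrigation = 58.384 / 0.64 = 91.225 mm

91.2 mm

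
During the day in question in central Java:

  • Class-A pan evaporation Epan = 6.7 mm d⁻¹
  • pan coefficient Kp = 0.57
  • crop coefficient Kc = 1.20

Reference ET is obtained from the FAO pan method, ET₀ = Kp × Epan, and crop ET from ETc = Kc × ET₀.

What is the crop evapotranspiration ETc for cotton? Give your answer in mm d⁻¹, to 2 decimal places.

4.58 mm d⁻¹

ET₀ = 0.57 × 6.7 = 3.8190 mm/d
ETc = Kc × ET₀ = 1.20 × 3.8190 = 4.5828 mm/d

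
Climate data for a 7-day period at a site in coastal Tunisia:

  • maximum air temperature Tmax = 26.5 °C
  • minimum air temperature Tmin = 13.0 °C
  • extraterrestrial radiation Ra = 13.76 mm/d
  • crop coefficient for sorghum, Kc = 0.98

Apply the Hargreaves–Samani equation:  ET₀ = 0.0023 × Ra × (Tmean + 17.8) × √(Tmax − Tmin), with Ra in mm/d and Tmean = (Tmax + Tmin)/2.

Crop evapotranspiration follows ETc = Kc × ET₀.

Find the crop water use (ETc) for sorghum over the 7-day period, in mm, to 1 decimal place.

Tmean = (26.5 + 13.0)/2 = 19.75 °C
ET₀ = 0.0023 × 13.76 × (19.75 + 17.8) × √13.5 = 0.0023 × 13.76 × 37.55 × 3.6742 = 4.3664 mm/d
ETc = Kc × ET₀ = 0.98 × 4.3664 = 4.2791 mm/d
Over 7 days: 4.2791 × 7 = 29.954 mm

30.0 mm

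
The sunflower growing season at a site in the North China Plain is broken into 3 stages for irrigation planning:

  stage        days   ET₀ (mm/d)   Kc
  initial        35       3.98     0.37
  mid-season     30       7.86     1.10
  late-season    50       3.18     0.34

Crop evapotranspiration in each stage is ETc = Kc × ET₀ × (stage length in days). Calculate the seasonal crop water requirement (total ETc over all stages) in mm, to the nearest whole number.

365 mm

initial: 0.37 × 3.98 × 35 = 51.54 mm
mid-season: 1.10 × 7.86 × 30 = 259.38 mm
late-season: 0.34 × 3.18 × 50 = 54.06 mm
Seasonal total = 364.98 mm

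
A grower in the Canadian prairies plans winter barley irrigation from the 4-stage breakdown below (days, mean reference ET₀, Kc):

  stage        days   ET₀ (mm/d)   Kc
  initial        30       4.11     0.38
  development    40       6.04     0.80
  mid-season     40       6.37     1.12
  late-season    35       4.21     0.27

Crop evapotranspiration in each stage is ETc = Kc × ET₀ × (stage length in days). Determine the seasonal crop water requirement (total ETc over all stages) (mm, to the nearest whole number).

565 mm

initial: 0.38 × 4.11 × 30 = 46.85 mm
development: 0.80 × 6.04 × 40 = 193.28 mm
mid-season: 1.12 × 6.37 × 40 = 285.38 mm
late-season: 0.27 × 4.21 × 35 = 39.78 mm
Seasonal total = 565.29 mm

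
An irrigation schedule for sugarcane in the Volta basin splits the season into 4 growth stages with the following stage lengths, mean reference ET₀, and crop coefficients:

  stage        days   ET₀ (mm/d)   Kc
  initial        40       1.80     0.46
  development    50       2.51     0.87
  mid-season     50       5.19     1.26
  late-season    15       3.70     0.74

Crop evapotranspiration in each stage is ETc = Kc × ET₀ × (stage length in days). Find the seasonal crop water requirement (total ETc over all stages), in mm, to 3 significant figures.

510 mm

initial: 0.46 × 1.80 × 40 = 33.12 mm
development: 0.87 × 2.51 × 50 = 109.19 mm
mid-season: 1.26 × 5.19 × 50 = 326.97 mm
late-season: 0.74 × 3.70 × 15 = 41.07 mm
Seasonal total = 510.35 mm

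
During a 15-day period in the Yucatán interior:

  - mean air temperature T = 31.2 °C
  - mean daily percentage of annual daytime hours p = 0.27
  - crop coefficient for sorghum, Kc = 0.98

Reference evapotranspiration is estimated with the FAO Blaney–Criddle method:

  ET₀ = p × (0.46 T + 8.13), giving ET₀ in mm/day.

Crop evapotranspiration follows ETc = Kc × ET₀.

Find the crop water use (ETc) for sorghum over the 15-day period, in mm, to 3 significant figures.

ET₀ = 0.27 × (0.46 × 31.2 + 8.13) = 0.27 × 22.482 = 6.0701 mm/d
ETc = Kc × ET₀ = 0.98 × 6.0701 = 5.9487 mm/d
Over 15 days: 5.9487 × 15 = 89.231 mm

89.2 mm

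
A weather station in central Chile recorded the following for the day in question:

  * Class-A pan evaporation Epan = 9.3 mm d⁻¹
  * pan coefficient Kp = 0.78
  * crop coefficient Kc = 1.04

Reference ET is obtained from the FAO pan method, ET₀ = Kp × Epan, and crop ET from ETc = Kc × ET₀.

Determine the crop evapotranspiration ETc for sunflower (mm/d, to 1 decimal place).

ET₀ = 0.78 × 9.3 = 7.2540 mm/d
ETc = Kc × ET₀ = 1.04 × 7.2540 = 7.5442 mm/d

7.5 mm/d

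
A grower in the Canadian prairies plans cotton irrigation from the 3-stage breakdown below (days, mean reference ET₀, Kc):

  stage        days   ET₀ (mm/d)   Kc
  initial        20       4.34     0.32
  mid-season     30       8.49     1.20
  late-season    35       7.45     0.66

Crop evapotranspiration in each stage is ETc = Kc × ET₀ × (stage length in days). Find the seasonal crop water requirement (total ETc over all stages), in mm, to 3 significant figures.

initial: 0.32 × 4.34 × 20 = 27.78 mm
mid-season: 1.20 × 8.49 × 30 = 305.64 mm
late-season: 0.66 × 7.45 × 35 = 172.10 mm
Seasonal total = 505.52 mm

506 mm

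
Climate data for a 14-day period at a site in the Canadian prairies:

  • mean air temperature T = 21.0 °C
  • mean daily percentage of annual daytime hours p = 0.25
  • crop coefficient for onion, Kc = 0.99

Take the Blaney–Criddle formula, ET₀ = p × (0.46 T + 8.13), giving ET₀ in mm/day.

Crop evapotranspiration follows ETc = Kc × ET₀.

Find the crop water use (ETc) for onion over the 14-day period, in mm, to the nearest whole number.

62 mm

ET₀ = 0.25 × (0.46 × 21.0 + 8.13) = 0.25 × 17.790 = 4.4475 mm/d
ETc = Kc × ET₀ = 0.99 × 4.4475 = 4.4030 mm/d
Over 14 days: 4.4030 × 14 = 61.642 mm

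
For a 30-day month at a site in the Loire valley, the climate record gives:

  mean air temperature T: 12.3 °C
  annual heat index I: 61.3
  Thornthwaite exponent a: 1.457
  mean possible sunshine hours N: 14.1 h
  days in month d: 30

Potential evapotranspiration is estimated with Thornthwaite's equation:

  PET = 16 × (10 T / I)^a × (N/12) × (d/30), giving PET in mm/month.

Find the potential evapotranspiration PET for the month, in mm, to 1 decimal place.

10T/I = 10 × 12.3 / 61.3 = 2.0065
(10T/I)^a = 2.0065^1.457 = 2.7584
Uncorrected PET = 16 × 2.7584 = 44.134 mm
Correction = (N/12)(d/30) = (14.1/12)(30/30) = 1.1750
PET = 44.134 × 1.1750 = 51.857 mm/month

51.9 mm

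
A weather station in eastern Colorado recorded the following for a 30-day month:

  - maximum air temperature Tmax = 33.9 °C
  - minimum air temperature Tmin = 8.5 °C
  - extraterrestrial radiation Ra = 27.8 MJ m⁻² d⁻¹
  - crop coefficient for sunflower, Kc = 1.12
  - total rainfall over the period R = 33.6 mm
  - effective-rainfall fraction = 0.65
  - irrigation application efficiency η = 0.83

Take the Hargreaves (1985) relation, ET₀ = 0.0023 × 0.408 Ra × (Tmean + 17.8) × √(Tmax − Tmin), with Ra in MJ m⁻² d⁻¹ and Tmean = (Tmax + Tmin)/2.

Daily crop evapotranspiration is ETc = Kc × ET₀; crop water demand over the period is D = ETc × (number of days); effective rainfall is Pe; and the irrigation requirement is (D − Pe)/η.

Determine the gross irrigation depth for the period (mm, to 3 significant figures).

181 mm

Tmean = (33.9 + 8.5)/2 = 21.20 °C
0.408 Ra = 0.408 × 27.8 = 11.3424 mm/d equivalent
ET₀ = 0.0023 × 11.3424 × (21.20 + 17.8) × √25.4 = 0.0023 × 11.3424 × 39.00 × 5.0398 = 5.1276 mm/d
ETc = Kc × ET₀ = 1.12 × 5.1276 = 5.7429 mm/d
Crop demand D = ETc × 30 d = 5.7429 × 30 = 172.287 mm
Pe = 0.65 × 33.6 = 21.840 mm
D − Pe = 172.287 − 21.840 = 150.447 mm
Gross irrigation = 150.447 / 0.83 = 181.261 mm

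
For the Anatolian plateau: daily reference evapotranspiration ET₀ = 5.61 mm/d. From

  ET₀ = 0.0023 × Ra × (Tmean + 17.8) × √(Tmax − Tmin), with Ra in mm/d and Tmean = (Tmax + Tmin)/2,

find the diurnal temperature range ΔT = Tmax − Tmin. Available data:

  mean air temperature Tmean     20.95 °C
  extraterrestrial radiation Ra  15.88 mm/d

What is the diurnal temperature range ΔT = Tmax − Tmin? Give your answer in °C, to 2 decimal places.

√ΔT = ET₀ / [0.0023 × Ra × (Tmean+17.8)] = 5.61 / (0.0023 × 15.88 × 38.75) = 3.9638
ΔT = 3.9638² = 15.712 °C

15.71 °C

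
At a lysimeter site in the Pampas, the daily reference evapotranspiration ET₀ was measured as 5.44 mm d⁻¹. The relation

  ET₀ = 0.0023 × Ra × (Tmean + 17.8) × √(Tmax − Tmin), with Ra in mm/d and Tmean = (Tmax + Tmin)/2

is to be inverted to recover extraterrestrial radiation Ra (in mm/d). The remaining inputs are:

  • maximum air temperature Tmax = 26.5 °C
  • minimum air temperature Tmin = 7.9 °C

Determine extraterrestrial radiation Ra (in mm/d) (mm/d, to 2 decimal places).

Tmean = 17.20 °C; √ΔT = 4.3128
Ra = ET₀ / [0.0023 × (Tmean+17.8) × √ΔT] = 5.44 / (0.0023 × 35.00 × 4.3128) = 15.669 mm/d

15.67 mm/d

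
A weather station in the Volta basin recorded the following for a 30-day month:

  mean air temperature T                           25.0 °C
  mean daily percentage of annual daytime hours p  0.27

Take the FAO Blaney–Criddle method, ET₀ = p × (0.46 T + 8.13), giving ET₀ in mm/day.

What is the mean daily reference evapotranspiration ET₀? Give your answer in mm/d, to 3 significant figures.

ET₀ = 0.27 × (0.46 × 25.0 + 8.13) = 0.27 × 19.630 = 5.3001 mm/d

5.30 mm/d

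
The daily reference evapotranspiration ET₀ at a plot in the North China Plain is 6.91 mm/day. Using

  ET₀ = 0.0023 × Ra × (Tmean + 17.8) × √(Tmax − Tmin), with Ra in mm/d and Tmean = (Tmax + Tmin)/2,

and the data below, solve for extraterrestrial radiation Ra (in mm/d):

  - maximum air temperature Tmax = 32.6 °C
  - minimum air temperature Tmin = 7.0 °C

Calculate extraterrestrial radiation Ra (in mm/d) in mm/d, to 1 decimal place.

15.8 mm/d

Tmean = 19.80 °C; √ΔT = 5.0596
Ra = ET₀ / [0.0023 × (Tmean+17.8) × √ΔT] = 6.91 / (0.0023 × 37.60 × 5.0596) = 15.792 mm/d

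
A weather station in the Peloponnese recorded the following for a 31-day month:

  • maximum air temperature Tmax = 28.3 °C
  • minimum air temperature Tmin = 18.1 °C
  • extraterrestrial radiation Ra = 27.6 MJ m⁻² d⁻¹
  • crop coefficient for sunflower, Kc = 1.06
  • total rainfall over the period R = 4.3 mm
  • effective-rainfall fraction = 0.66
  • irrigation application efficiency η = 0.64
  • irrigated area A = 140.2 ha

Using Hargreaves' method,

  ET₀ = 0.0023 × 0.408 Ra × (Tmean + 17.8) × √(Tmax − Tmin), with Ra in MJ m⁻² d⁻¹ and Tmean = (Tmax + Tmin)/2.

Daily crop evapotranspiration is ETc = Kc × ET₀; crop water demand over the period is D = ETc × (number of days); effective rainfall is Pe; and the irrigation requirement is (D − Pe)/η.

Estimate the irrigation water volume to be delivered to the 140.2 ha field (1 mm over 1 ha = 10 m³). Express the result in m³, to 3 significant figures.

238000 m³

Tmean = (28.3 + 18.1)/2 = 23.20 °C
0.408 Ra = 0.408 × 27.6 = 11.2608 mm/d equivalent
ET₀ = 0.0023 × 11.2608 × (23.20 + 17.8) × √10.2 = 0.0023 × 11.2608 × 41.00 × 3.1937 = 3.3914 mm/d
ETc = Kc × ET₀ = 1.06 × 3.3914 = 3.5949 mm/d
Crop demand D = ETc × 31 d = 3.5949 × 31 = 111.442 mm
Pe = 0.66 × 4.3 = 2.838 mm
D − Pe = 111.442 − 2.838 = 108.604 mm
Gross irrigation = 108.604 / 0.64 = 169.694 mm
Volume = 169.694 mm × 140.2 ha × 10 = 237911.0 m³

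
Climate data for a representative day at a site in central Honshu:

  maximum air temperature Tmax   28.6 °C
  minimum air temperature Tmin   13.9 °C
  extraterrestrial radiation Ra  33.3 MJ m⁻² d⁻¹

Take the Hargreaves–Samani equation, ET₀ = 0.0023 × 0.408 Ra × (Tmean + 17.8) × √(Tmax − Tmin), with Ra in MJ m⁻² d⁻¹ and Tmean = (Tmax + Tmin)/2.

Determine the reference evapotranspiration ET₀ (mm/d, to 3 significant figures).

4.68 mm/d

Tmean = (28.6 + 13.9)/2 = 21.25 °C
0.408 Ra = 0.408 × 33.3 = 13.5864 mm/d equivalent
ET₀ = 0.0023 × 13.5864 × (21.25 + 17.8) × √14.7 = 0.0023 × 13.5864 × 39.05 × 3.8341 = 4.6786 mm/d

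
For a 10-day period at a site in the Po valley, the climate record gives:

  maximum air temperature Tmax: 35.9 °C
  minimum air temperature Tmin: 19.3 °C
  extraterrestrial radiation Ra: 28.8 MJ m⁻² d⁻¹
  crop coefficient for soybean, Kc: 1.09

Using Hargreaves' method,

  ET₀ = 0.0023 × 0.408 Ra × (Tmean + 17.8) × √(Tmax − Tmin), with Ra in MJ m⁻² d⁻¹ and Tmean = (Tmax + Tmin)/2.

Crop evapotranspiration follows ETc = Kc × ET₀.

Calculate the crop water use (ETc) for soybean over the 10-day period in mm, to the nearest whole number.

54 mm

Tmean = (35.9 + 19.3)/2 = 27.60 °C
0.408 Ra = 0.408 × 28.8 = 11.7504 mm/d equivalent
ET₀ = 0.0023 × 11.7504 × (27.60 + 17.8) × √16.6 = 0.0023 × 11.7504 × 45.40 × 4.0743 = 4.9991 mm/d
ETc = Kc × ET₀ = 1.09 × 4.9991 = 5.4490 mm/d
Over 10 days: 5.4490 × 10 = 54.490 mm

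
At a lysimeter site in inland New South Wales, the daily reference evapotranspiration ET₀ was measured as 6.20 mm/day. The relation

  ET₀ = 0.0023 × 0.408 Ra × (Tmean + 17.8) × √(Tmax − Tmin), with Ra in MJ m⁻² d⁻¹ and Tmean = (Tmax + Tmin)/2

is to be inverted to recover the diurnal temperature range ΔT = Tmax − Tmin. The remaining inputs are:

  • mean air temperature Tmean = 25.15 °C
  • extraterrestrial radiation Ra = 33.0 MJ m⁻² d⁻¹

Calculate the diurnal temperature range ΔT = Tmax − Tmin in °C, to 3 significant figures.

√ΔT = ET₀ / [0.0023 × 0.408 × Ra × (Tmean+17.8)] = 6.20 / (0.0023 × 13.4640 × 42.95) = 4.6615
ΔT = 4.6615² = 21.730 °C

21.7 °C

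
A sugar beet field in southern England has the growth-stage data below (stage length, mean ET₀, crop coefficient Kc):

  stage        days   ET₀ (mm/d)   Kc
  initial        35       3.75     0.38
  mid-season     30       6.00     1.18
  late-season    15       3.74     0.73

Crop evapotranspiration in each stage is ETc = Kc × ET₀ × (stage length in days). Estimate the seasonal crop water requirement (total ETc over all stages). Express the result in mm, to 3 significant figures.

initial: 0.38 × 3.75 × 35 = 49.88 mm
mid-season: 1.18 × 6.00 × 30 = 212.40 mm
late-season: 0.73 × 3.74 × 15 = 40.95 mm
Seasonal total = 303.23 mm

303 mm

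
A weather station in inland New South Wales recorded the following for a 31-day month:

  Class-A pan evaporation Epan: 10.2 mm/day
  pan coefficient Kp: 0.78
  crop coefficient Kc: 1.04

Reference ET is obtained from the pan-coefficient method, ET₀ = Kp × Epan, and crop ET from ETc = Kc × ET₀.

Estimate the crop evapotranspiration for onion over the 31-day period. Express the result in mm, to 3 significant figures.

257 mm

ET₀ = 0.78 × 10.2 = 7.9560 mm/d
ETc = Kc × ET₀ = 1.04 × 7.9560 = 8.2742 mm/d
Over 31 days: 8.2742 × 31 = 256.500 mm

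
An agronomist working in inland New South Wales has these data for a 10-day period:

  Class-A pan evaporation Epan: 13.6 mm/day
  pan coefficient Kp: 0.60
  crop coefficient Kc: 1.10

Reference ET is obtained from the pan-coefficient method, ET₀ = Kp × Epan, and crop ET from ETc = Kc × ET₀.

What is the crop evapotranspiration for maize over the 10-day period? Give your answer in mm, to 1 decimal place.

ET₀ = 0.60 × 13.6 = 8.1600 mm/d
ETc = Kc × ET₀ = 1.10 × 8.1600 = 8.9760 mm/d
Over 10 days: 8.9760 × 10 = 89.760 mm

89.8 mm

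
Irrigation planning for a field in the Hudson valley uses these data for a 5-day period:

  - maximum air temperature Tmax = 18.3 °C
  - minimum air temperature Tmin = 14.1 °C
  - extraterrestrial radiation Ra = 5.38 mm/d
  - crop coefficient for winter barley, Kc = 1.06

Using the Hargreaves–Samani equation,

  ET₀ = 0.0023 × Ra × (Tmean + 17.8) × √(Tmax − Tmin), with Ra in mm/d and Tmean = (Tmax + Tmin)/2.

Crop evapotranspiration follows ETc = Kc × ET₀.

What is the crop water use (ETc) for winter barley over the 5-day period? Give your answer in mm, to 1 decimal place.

Tmean = (18.3 + 14.1)/2 = 16.20 °C
ET₀ = 0.0023 × 5.38 × (16.20 + 17.8) × √4.2 = 0.0023 × 5.38 × 34.00 × 2.0494 = 0.8622 mm/d
ETc = Kc × ET₀ = 1.06 × 0.8622 = 0.9139 mm/d
Over 5 days: 0.9139 × 5 = 4.570 mm

4.6 mm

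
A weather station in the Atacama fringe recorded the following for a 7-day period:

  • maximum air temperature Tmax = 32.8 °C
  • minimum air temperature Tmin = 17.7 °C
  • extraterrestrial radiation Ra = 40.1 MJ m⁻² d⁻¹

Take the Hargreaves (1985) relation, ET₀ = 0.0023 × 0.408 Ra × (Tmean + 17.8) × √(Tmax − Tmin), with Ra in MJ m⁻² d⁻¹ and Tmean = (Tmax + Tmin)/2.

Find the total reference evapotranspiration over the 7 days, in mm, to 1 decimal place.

Tmean = (32.8 + 17.7)/2 = 25.25 °C
0.408 Ra = 0.408 × 40.1 = 16.3608 mm/d equivalent
ET₀ = 0.0023 × 16.3608 × (25.25 + 17.8) × √15.1 = 0.0023 × 16.3608 × 43.05 × 3.8859 = 6.2950 mm/d
Over 7 days: 6.2950 × 7 = 44.065 mm

44.1 mm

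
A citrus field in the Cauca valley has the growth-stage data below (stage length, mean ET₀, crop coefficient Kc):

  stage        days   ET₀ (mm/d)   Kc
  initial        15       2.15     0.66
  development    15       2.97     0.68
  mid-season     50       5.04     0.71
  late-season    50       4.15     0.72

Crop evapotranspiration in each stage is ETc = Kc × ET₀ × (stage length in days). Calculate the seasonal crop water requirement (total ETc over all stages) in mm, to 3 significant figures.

380 mm

initial: 0.66 × 2.15 × 15 = 21.29 mm
development: 0.68 × 2.97 × 15 = 30.29 mm
mid-season: 0.71 × 5.04 × 50 = 178.92 mm
late-season: 0.72 × 4.15 × 50 = 149.40 mm
Seasonal total = 379.90 mm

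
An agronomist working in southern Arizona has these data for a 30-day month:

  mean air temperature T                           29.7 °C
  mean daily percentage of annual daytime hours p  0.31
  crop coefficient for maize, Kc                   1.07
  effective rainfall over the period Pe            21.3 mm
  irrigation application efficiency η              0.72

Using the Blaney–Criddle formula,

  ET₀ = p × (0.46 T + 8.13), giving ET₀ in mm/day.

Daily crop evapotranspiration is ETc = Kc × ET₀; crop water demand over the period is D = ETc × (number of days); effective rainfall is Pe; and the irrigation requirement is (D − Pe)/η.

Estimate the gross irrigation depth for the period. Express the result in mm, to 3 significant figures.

272 mm

ET₀ = 0.31 × (0.46 × 29.7 + 8.13) = 0.31 × 21.792 = 6.7555 mm/d
ETc = Kc × ET₀ = 1.07 × 6.7555 = 7.2284 mm/d
Crop demand D = ETc × 30 d = 7.2284 × 30 = 216.852 mm
D − Pe = 216.852 − 21.3 = 195.552 mm
Gross irrigation = 195.552 / 0.72 = 271.600 mm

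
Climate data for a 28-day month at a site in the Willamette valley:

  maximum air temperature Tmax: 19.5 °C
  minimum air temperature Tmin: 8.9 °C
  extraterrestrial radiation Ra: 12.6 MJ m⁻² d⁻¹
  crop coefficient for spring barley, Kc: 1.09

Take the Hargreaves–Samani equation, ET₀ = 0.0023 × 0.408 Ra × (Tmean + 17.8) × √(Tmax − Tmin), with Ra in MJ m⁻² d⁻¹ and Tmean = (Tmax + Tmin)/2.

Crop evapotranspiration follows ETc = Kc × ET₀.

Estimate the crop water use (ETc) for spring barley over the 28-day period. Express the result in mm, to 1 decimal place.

Tmean = (19.5 + 8.9)/2 = 14.20 °C
0.408 Ra = 0.408 × 12.6 = 5.1408 mm/d equivalent
ET₀ = 0.0023 × 5.1408 × (14.20 + 17.8) × √10.6 = 0.0023 × 5.1408 × 32.00 × 3.2558 = 1.2319 mm/d
ETc = Kc × ET₀ = 1.09 × 1.2319 = 1.3428 mm/d
Over 28 days: 1.3428 × 28 = 37.598 mm

37.6 mm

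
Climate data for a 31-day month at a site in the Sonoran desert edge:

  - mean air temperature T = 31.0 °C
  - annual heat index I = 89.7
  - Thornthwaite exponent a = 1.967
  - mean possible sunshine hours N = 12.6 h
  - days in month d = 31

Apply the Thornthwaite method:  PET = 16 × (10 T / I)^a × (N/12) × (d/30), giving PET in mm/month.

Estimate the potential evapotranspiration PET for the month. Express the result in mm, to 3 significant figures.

10T/I = 10 × 31.0 / 89.7 = 3.4560
(10T/I)^a = 3.4560^1.967 = 11.4650
Uncorrected PET = 16 × 11.4650 = 183.440 mm
Correction = (N/12)(d/30) = (12.6/12)(31/30) = 1.0850
PET = 183.440 × 1.0850 = 199.032 mm/month

199 mm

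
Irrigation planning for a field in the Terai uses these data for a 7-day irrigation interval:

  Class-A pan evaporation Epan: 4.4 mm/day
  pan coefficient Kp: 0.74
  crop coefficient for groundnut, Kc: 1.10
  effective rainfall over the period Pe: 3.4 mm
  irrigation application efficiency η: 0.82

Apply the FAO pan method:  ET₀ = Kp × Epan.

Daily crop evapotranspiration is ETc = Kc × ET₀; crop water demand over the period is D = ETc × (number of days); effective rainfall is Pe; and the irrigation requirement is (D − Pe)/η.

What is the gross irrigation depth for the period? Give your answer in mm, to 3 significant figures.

ET₀ = 0.74 × 4.4 = 3.2560 mm/d
ETc = Kc × ET₀ = 1.10 × 3.2560 = 3.5816 mm/d
Crop demand D = ETc × 7 d = 3.5816 × 7 = 25.071 mm
D − Pe = 25.071 − 3.4 = 21.671 mm
Gross irrigation = 21.671 / 0.82 = 26.428 mm

26.4 mm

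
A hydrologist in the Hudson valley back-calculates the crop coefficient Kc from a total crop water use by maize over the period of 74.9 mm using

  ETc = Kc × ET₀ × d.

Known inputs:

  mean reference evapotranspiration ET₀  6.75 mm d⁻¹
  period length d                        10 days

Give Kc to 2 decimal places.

ETc = Kc × ET₀ × d  ⇒  Kc = ETc / (ET₀ × d)
Kc = 74.9 / (6.75 × 10) = 74.9 / 67.50 = 1.1096

1.11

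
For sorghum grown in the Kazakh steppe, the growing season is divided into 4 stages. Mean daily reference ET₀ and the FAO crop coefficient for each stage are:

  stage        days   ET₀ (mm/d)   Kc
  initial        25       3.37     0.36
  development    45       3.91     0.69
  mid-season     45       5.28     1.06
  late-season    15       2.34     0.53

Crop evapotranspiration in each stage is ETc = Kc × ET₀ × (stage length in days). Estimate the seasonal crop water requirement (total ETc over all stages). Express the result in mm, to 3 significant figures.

422 mm

initial: 0.36 × 3.37 × 25 = 30.33 mm
development: 0.69 × 3.91 × 45 = 121.41 mm
mid-season: 1.06 × 5.28 × 45 = 251.86 mm
late-season: 0.53 × 2.34 × 15 = 18.60 mm
Seasonal total = 422.20 mm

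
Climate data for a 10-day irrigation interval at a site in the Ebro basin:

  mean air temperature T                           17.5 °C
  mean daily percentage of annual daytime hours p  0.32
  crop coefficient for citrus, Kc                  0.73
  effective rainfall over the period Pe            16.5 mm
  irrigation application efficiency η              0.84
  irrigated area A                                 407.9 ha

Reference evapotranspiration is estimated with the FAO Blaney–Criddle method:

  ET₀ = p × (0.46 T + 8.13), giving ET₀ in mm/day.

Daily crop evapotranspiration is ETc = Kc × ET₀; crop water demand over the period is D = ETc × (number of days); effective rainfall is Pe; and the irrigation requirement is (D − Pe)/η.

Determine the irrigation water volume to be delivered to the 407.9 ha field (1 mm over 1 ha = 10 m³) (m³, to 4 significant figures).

103400 m³

ET₀ = 0.32 × (0.46 × 17.5 + 8.13) = 0.32 × 16.180 = 5.1776 mm/d
ETc = Kc × ET₀ = 0.73 × 5.1776 = 3.7796 mm/d
Crop demand D = ETc × 10 d = 3.7796 × 10 = 37.796 mm
D − Pe = 37.796 − 16.5 = 21.296 mm
Gross irrigation = 21.296 / 0.84 = 25.352 mm
Volume = 25.352 mm × 407.9 ha × 10 = 103410.8 m³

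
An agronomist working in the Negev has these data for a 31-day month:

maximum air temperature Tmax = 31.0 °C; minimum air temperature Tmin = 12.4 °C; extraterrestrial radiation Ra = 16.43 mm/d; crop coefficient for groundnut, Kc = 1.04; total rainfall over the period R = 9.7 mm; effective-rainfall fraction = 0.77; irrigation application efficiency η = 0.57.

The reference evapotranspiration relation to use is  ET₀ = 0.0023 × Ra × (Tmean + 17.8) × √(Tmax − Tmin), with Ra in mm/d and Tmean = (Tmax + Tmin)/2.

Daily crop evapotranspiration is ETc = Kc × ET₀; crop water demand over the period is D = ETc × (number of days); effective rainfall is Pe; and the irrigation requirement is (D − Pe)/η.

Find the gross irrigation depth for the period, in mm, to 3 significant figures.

Tmean = (31.0 + 12.4)/2 = 21.70 °C
ET₀ = 0.0023 × 16.43 × (21.70 + 17.8) × √18.6 = 0.0023 × 16.43 × 39.50 × 4.3128 = 6.4376 mm/d
ETc = Kc × ET₀ = 1.04 × 6.4376 = 6.6951 mm/d
Crop demand D = ETc × 31 d = 6.6951 × 31 = 207.548 mm
Pe = 0.77 × 9.7 = 7.469 mm
D − Pe = 207.548 − 7.469 = 200.079 mm
Gross irrigation = 200.079 / 0.57 = 351.016 mm

351 mm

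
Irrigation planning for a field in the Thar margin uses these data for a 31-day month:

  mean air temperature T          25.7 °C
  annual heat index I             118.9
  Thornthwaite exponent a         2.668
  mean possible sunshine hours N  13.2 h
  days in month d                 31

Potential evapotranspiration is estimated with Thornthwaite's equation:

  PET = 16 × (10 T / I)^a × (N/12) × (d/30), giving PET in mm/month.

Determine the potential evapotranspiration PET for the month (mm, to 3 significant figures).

10T/I = 10 × 25.7 / 118.9 = 2.1615
(10T/I)^a = 2.1615^2.668 = 7.8186
Uncorrected PET = 16 × 7.8186 = 125.098 mm
Correction = (N/12)(d/30) = (13.2/12)(31/30) = 1.1367
PET = 125.098 × 1.1367 = 142.199 mm/month

142 mm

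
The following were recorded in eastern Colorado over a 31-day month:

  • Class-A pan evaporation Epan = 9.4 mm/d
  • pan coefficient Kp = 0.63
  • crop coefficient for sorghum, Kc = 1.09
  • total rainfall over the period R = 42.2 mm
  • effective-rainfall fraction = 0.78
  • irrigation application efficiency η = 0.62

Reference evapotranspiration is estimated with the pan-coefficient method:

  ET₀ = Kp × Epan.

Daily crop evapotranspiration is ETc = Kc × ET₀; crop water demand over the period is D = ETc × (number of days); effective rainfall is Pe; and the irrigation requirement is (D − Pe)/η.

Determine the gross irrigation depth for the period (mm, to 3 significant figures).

ET₀ = 0.63 × 9.4 = 5.9220 mm/d
ETc = Kc × ET₀ = 1.09 × 5.9220 = 6.4550 mm/d
Crop demand D = ETc × 31 d = 6.4550 × 31 = 200.105 mm
Pe = 0.78 × 42.2 = 32.916 mm
D − Pe = 200.105 − 32.916 = 167.189 mm
Gross irrigation = 167.189 / 0.62 = 269.660 mm

270 mm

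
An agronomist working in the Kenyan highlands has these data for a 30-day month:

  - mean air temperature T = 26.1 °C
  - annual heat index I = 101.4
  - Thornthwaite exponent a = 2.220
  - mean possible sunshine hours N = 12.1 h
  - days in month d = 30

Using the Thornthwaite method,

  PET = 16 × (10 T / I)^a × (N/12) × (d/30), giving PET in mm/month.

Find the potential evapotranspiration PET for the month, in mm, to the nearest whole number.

132 mm

10T/I = 10 × 26.1 / 101.4 = 2.5740
(10T/I)^a = 2.5740^2.220 = 8.1574
Uncorrected PET = 16 × 8.1574 = 130.518 mm
Correction = (N/12)(d/30) = (12.1/12)(30/30) = 1.0083
PET = 130.518 × 1.0083 = 131.601 mm/month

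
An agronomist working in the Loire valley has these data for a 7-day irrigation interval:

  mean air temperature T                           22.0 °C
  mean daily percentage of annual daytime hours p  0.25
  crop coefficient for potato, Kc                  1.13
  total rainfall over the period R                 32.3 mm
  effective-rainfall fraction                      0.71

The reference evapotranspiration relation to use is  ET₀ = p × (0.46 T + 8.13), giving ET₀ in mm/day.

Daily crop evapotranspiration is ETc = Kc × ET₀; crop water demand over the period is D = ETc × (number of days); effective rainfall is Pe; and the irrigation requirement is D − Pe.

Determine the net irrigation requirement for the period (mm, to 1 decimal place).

ET₀ = 0.25 × (0.46 × 22.0 + 8.13) = 0.25 × 18.250 = 4.5625 mm/d
ETc = Kc × ET₀ = 1.13 × 4.5625 = 5.1556 mm/d
Crop demand D = ETc × 7 d = 5.1556 × 7 = 36.089 mm
Pe = 0.71 × 32.3 = 22.933 mm
D − Pe = 36.089 − 22.933 = 13.156 mm

13.2 mm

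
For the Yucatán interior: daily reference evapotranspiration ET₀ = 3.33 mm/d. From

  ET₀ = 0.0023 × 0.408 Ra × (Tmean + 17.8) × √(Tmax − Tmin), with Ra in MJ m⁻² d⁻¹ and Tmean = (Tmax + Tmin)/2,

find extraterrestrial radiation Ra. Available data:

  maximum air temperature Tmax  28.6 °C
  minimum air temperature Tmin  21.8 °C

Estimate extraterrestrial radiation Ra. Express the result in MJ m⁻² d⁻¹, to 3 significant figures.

31.6 MJ m⁻² d⁻¹

Tmean = (28.6+21.8)/2 = 25.20 °C; ΔT = 6.8
Ra = ET₀ / [0.0023 × 0.408 × (Tmean+17.8) × √ΔT]
   = 3.33 / (0.0023 × 0.408 × 43.00 × 2.6077) = 31.647 MJ m⁻² d⁻¹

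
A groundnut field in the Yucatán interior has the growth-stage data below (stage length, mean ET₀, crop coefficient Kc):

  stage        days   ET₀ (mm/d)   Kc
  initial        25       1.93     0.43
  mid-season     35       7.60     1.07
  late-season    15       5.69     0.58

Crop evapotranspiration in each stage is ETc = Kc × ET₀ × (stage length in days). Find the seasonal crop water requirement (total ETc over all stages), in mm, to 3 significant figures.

initial: 0.43 × 1.93 × 25 = 20.75 mm
mid-season: 1.07 × 7.60 × 35 = 284.62 mm
late-season: 0.58 × 5.69 × 15 = 49.50 mm
Seasonal total = 354.87 mm

355 mm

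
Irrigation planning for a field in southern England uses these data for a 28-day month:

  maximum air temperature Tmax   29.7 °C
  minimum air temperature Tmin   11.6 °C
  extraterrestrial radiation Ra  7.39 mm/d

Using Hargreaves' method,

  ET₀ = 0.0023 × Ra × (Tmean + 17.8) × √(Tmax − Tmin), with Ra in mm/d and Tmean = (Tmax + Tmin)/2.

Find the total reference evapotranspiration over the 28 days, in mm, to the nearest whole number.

Tmean = (29.7 + 11.6)/2 = 20.65 °C
ET₀ = 0.0023 × 7.39 × (20.65 + 17.8) × √18.1 = 0.0023 × 7.39 × 38.45 × 4.2544 = 2.7804 mm/d
Over 28 days: 2.7804 × 28 = 77.851 mm

78 mm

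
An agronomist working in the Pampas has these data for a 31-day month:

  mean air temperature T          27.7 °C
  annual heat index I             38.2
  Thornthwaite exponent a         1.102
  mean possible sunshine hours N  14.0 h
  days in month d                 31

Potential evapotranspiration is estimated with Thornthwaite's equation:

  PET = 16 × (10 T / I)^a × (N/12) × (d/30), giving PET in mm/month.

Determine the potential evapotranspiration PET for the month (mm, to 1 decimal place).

10T/I = 10 × 27.7 / 38.2 = 7.2513
(10T/I)^a = 7.2513^1.102 = 8.8752
Uncorrected PET = 16 × 8.8752 = 142.003 mm
Correction = (N/12)(d/30) = (14.0/12)(31/30) = 1.2056
PET = 142.003 × 1.2056 = 171.199 mm/month

171.2 mm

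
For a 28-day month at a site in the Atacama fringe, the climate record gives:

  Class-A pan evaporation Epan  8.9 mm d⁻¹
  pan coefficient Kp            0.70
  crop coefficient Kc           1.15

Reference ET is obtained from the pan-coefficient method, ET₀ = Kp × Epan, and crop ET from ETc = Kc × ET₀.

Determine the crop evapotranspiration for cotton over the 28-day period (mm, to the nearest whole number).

201 mm

ET₀ = 0.70 × 8.9 = 6.2300 mm/d
ETc = Kc × ET₀ = 1.15 × 6.2300 = 7.1645 mm/d
Over 28 days: 7.1645 × 28 = 200.606 mm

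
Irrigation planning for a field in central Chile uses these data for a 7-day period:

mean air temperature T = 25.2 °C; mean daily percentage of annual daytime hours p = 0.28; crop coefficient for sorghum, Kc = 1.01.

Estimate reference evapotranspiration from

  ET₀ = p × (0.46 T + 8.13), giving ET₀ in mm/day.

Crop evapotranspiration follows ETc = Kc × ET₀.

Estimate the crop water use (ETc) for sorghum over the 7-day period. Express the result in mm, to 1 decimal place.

ET₀ = 0.28 × (0.46 × 25.2 + 8.13) = 0.28 × 19.722 = 5.5222 mm/d
ETc = Kc × ET₀ = 1.01 × 5.5222 = 5.5774 mm/d
Over 7 days: 5.5774 × 7 = 39.042 mm

39.0 mm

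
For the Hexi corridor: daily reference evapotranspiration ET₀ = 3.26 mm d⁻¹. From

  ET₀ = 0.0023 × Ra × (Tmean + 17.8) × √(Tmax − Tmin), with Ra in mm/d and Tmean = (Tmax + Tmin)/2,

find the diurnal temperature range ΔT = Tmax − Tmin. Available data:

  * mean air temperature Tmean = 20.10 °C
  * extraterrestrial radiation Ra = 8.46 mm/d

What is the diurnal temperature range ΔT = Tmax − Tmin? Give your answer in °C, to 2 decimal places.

√ΔT = ET₀ / [0.0023 × Ra × (Tmean+17.8)] = 3.26 / (0.0023 × 8.46 × 37.90) = 4.4206
ΔT = 4.4206² = 19.542 °C

19.54 °C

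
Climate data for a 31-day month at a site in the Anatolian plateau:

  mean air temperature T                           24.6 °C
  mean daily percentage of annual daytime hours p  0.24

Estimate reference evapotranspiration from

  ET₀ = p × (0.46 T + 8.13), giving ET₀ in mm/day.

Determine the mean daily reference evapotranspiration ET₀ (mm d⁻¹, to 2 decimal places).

ET₀ = 0.24 × (0.46 × 24.6 + 8.13) = 0.24 × 19.446 = 4.6670 mm/d

4.67 mm d⁻¹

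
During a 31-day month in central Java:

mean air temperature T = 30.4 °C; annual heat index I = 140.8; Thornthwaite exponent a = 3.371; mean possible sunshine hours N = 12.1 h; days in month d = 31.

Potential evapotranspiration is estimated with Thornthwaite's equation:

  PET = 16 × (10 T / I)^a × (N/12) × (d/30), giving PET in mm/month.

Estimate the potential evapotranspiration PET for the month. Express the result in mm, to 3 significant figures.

223 mm

10T/I = 10 × 30.4 / 140.8 = 2.1591
(10T/I)^a = 2.1591^3.371 = 13.3916
Uncorrected PET = 16 × 13.3916 = 214.266 mm
Correction = (N/12)(d/30) = (12.1/12)(31/30) = 1.0419
PET = 214.266 × 1.0419 = 223.244 mm/month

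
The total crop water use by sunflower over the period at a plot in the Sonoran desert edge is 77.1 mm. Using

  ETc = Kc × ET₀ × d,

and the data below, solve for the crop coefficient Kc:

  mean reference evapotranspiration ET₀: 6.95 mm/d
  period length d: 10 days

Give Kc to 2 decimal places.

1.11

ETc = Kc × ET₀ × d  ⇒  Kc = ETc / (ET₀ × d)
Kc = 77.1 / (6.95 × 10) = 77.1 / 69.50 = 1.1094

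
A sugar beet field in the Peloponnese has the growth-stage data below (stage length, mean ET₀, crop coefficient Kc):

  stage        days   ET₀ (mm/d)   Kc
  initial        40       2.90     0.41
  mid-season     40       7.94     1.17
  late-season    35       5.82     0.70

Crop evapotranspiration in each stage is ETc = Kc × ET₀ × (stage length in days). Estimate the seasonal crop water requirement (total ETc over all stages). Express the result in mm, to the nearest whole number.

562 mm

initial: 0.41 × 2.90 × 40 = 47.56 mm
mid-season: 1.17 × 7.94 × 40 = 371.59 mm
late-season: 0.70 × 5.82 × 35 = 142.59 mm
Seasonal total = 561.74 mm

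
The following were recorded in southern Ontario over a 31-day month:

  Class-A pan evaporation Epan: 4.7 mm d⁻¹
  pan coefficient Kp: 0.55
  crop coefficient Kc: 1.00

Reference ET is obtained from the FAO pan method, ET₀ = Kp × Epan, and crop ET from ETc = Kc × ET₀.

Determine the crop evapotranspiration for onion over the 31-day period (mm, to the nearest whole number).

80 mm

ET₀ = 0.55 × 4.7 = 2.5850 mm/d
ETc = Kc × ET₀ = 1.00 × 2.5850 = 2.5850 mm/d
Over 31 days: 2.5850 × 31 = 80.135 mm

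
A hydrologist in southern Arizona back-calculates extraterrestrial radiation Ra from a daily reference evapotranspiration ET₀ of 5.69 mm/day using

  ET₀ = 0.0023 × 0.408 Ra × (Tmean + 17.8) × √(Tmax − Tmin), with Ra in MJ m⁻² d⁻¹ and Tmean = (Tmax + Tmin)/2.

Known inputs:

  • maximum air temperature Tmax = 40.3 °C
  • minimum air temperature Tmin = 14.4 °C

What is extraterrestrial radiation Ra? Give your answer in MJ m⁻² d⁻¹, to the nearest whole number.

26 MJ m⁻² d⁻¹

Tmean = (40.3+14.4)/2 = 27.35 °C; ΔT = 25.9
Ra = ET₀ / [0.0023 × 0.408 × (Tmean+17.8) × √ΔT]
   = 5.69 / (0.0023 × 0.408 × 45.15 × 5.0892) = 26.389 MJ m⁻² d⁻¹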